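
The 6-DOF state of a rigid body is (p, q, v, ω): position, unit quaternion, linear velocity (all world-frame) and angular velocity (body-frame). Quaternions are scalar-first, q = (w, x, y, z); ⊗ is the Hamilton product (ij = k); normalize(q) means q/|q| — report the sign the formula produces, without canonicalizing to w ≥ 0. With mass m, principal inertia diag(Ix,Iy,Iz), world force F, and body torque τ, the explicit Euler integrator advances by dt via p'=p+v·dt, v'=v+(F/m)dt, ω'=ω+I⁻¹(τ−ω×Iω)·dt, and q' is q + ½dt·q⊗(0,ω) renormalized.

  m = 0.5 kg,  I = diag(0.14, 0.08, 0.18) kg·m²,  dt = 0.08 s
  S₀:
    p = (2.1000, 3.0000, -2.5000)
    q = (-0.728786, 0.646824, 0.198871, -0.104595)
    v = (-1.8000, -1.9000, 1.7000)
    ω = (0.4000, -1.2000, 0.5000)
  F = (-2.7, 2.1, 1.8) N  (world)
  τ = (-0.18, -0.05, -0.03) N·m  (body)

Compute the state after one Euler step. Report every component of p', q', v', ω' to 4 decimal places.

α = I⁻¹(τ − ω×Iω) = (-0.8571, -0.5250, -0.3267)
ω' = ω + α·dt = (0.3314, -1.2420, 0.4739)
2q̇ = q⊗(0,ω) = (0.0322131, -0.3175929, 0.5092932, -1.2201302)
updated quaternion q' = (-0.7264, 0.6332, 0.2189, -0.1532)
a = F/m = (-5.4000, 4.2000, 3.6000)
p' = p + v·dt = (1.9560, 2.8480, -2.3640)
v + (F/m)dt = (-2.2320, -1.5640, 1.9880)

p' = (1.9560, 2.8480, -2.3640)
q' = (-0.7264, 0.6332, 0.2189, -0.1532)
v' = (-2.2320, -1.5640, 1.9880)
ω' = (0.3314, -1.2420, 0.4739)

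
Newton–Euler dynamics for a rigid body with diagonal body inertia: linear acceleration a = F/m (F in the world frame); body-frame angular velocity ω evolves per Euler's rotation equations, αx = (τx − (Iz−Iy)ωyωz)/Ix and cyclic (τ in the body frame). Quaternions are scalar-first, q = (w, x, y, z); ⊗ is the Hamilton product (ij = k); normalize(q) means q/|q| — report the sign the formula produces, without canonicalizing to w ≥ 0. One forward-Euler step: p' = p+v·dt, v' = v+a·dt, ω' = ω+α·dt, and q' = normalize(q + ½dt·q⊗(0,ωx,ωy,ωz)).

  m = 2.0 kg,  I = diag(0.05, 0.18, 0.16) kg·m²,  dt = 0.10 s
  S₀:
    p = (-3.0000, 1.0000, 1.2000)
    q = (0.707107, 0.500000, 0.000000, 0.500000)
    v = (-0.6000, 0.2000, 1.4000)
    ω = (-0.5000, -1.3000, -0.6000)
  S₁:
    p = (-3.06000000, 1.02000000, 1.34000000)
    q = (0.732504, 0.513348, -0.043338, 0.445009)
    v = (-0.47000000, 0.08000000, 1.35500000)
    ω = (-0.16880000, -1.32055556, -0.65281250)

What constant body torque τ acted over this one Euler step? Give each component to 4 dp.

τ = (0.1500, -0.0700, 0.0000)

ω₁ − ω₀ = (0.33120000, -0.02055556, -0.05281250)
τ = I·(Δω/dt) + ω₀×(Iω₀) = (0.1500, -0.0700, 0.0000)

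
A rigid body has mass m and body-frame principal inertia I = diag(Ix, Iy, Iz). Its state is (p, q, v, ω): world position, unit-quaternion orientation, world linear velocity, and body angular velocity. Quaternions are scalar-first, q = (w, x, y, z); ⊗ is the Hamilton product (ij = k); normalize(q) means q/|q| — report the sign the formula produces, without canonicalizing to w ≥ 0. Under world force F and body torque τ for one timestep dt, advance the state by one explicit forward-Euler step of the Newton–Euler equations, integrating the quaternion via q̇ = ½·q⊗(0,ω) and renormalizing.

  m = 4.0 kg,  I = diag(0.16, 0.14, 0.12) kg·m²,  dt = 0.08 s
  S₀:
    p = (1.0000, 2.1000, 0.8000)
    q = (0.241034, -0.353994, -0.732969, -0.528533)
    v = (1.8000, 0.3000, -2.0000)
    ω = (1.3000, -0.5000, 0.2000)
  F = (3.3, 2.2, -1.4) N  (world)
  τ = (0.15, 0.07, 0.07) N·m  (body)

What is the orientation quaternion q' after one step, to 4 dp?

q⊗(0,ω) = (0.1994143, -0.0975161, -0.7368111, 1.1780635)
updated quaternion q' = (0.2486, -0.3573, -0.7612, -0.4806)

q' = (0.2486, -0.3573, -0.7612, -0.4806)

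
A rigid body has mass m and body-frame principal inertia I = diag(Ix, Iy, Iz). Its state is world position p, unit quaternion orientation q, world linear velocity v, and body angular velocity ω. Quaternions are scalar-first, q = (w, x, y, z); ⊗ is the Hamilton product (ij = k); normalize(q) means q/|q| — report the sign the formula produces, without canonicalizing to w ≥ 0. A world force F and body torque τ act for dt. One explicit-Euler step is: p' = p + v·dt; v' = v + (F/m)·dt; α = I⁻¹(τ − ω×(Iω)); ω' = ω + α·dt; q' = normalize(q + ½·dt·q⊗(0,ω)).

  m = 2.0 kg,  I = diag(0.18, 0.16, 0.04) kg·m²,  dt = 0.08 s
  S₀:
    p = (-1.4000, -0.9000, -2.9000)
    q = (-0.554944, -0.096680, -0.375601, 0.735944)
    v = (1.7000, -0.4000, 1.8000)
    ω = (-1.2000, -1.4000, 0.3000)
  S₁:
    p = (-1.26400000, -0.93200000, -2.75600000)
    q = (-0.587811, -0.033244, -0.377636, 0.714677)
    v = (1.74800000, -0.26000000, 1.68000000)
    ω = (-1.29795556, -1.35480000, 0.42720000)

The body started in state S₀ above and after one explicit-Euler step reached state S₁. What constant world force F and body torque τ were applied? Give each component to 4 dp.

F = (1.2000, 3.5000, -3.0000)
τ = (-0.1700, 0.0400, 0.0300)

v₁ − v₀ = (0.04800000, 0.14000000, -0.12000000)
applied force F = (1.2000, 3.5000, -3.0000)
ω₁ − ω₀ = (-0.09795556, 0.04520000, 0.12720000)
precession coupling = (0.0504, -0.0504, -0.0336)
applied torque τ = (-0.1700, 0.0400, 0.0300)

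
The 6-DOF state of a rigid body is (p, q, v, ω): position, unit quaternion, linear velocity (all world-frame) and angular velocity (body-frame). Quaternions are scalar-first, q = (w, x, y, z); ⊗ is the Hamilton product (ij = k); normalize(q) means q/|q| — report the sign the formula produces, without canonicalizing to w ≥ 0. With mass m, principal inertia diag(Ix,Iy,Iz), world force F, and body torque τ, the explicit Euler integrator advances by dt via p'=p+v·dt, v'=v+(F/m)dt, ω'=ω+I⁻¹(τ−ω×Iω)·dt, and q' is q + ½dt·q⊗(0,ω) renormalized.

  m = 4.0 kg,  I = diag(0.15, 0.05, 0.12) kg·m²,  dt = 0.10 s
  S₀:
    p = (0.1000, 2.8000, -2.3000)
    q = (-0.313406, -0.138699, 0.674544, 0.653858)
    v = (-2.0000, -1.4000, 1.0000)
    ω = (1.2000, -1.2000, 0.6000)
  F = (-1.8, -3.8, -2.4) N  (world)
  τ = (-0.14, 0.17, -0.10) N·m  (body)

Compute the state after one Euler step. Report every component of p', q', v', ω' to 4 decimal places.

linear accel F/m = (-0.4500, -0.9500, -0.6000)
new position p' = (-0.1000, 2.6600, -2.2000)
v + (F/m)dt = (-2.0450, -1.4950, 0.9400)
ω×(Iω) gyroscopic = (-0.0504, 0.0216, 0.1440)
angular accel α = (-0.5973, 2.9680, -2.0333)
ω' = ω + α·dt = (1.1403, -0.9032, 0.3967)
Hamilton product q⊗(0,ω) = (0.5835768, 0.8132688, 1.2439362, -0.8310576)
q + ½dt·q⊗(0,ω), renormalized = (-0.2831, -0.0976, 0.7338, 0.6098)

p' = (-0.1000, 2.6600, -2.2000)
q' = (-0.2831, -0.0976, 0.7338, 0.6098)
v' = (-2.0450, -1.4950, 0.9400)
ω' = (1.1403, -0.9032, 0.3967)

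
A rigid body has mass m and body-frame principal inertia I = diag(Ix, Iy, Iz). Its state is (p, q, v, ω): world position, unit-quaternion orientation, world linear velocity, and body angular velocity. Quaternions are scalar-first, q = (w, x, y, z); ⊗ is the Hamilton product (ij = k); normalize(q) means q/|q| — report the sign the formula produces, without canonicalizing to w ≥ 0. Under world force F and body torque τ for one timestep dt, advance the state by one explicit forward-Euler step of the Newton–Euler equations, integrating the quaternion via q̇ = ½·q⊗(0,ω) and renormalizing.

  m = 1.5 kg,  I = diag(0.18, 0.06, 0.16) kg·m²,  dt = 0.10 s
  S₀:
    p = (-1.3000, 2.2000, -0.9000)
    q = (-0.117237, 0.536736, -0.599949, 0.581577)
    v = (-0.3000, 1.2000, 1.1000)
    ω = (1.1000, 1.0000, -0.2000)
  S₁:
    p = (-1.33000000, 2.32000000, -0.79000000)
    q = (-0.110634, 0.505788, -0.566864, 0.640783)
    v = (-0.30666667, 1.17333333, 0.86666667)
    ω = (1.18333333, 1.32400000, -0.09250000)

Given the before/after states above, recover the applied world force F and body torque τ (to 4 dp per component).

velocity change Δv = (-0.00666667, -0.02666667, -0.23333333)
F = m·Δv/dt = (-0.1000, -0.4000, -3.5000)
rate change Δω = (0.08333333, 0.32400000, 0.10750000)
precession coupling = (-0.0200, -0.0044, -0.1320)
I·α + gyro = (0.1300, 0.1900, 0.0400)

F = (-0.1000, -0.4000, -3.5000)
τ = (0.1300, 0.1900, 0.0400)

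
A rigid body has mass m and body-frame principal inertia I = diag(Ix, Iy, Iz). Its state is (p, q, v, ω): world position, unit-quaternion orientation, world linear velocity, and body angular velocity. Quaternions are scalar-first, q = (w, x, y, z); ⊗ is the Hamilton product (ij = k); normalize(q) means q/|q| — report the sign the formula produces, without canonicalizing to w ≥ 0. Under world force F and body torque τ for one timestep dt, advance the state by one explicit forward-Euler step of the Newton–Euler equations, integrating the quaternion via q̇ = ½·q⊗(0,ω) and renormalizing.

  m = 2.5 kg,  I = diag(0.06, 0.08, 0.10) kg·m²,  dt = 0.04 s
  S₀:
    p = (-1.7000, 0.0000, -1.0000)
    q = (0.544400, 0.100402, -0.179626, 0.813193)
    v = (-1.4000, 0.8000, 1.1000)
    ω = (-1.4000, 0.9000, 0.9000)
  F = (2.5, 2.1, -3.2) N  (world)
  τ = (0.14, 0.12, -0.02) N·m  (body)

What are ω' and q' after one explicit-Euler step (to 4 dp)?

ω×(Iω) gyroscopic = (0.0162, 0.0504, -0.0252)
(τ − ω×Iω)/I = (2.0633, 0.8700, 0.0520)
new body rate ω' = (-1.3175, 0.9348, 0.9021)
Hamilton product q⊗(0,ω) = (-0.4296475, -1.6556971, -0.7388720, 0.3288454)
updated quaternion q' = (0.5354, 0.0672, -0.1943, 0.8192)

ω' = (-1.3175, 0.9348, 0.9021)
q' = (0.5354, 0.0672, -0.1943, 0.8192)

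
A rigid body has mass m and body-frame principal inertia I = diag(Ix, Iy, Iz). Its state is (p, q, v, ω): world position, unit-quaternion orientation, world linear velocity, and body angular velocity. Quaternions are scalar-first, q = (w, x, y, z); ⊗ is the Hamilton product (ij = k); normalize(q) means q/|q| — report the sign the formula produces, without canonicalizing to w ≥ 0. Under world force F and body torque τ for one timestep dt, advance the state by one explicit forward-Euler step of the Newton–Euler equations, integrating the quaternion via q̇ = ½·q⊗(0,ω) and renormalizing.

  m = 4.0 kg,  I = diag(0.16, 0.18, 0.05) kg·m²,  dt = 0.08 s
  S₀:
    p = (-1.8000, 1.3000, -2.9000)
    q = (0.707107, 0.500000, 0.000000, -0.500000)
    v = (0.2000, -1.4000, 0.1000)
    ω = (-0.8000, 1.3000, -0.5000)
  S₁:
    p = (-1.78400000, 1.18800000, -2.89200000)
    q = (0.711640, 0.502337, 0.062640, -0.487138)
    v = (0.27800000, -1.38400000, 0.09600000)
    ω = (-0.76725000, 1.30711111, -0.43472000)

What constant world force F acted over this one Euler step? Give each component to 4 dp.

v₁ − v₀ = (0.07800000, 0.01600000, -0.00400000)
applied force F = (3.9000, 0.8000, -0.2000)

F = (3.9000, 0.8000, -0.2000)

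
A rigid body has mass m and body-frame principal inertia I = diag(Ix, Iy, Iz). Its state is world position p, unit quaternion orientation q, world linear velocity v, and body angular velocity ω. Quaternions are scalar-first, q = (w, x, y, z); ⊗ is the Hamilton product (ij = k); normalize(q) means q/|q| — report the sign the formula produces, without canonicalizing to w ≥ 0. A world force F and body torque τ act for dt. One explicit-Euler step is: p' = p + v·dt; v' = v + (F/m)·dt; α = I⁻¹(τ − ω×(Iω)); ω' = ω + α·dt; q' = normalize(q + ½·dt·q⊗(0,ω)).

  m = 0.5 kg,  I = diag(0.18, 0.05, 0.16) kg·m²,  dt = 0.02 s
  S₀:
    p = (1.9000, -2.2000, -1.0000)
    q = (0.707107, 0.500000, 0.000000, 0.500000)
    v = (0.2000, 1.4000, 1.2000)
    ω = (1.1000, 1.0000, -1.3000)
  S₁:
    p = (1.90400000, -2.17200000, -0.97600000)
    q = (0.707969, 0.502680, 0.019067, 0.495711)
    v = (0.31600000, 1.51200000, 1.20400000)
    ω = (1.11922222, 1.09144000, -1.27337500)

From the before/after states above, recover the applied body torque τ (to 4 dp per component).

rate change Δω = (0.01922222, 0.09144000, 0.02662500)
ω₀×(Iω₀) = (-0.1430, -0.0286, -0.1430)
applied torque τ = (0.0300, 0.2000, 0.0700)

τ = (0.0300, 0.2000, 0.0700)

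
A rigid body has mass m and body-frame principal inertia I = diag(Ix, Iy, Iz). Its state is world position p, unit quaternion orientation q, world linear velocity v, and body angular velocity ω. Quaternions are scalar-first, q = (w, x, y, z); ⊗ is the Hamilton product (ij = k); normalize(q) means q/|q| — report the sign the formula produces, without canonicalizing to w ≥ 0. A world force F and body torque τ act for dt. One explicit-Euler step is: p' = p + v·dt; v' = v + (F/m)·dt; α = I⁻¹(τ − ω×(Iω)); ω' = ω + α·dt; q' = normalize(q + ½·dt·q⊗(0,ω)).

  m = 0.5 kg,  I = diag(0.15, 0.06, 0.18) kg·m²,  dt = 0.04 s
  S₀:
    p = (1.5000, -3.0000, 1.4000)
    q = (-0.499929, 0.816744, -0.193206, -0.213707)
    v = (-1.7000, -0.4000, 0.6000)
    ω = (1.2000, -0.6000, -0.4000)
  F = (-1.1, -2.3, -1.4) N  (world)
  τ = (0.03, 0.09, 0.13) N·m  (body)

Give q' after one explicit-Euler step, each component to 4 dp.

q' = (-0.5234, 0.8034, -0.1857, -0.2148)

q⊗(0,ω) = (-1.1814992, -0.6508566, 0.3702066, -0.0582276)
q + ½dt·q⊗(0,ω), renormalized = (-0.5234, 0.8034, -0.1857, -0.2148)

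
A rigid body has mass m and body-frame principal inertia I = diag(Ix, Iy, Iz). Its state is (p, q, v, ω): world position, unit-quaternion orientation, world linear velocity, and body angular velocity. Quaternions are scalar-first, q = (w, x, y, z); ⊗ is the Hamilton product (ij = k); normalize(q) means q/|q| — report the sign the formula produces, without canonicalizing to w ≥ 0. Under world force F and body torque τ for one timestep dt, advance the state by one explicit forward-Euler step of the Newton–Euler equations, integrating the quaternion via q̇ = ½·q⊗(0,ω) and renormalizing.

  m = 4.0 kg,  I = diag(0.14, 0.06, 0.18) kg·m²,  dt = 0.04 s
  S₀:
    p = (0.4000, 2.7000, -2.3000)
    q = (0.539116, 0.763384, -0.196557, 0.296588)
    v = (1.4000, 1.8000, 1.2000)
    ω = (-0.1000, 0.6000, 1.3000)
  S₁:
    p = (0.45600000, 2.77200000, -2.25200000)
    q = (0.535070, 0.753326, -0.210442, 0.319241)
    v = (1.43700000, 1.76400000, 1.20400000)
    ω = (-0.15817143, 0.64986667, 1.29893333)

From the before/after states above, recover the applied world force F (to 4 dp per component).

Δv = v₁−v₀ = (0.03700000, -0.03600000, 0.00400000)
applied force F = (3.7000, -3.6000, 0.4000)

F = (3.7000, -3.6000, 0.4000)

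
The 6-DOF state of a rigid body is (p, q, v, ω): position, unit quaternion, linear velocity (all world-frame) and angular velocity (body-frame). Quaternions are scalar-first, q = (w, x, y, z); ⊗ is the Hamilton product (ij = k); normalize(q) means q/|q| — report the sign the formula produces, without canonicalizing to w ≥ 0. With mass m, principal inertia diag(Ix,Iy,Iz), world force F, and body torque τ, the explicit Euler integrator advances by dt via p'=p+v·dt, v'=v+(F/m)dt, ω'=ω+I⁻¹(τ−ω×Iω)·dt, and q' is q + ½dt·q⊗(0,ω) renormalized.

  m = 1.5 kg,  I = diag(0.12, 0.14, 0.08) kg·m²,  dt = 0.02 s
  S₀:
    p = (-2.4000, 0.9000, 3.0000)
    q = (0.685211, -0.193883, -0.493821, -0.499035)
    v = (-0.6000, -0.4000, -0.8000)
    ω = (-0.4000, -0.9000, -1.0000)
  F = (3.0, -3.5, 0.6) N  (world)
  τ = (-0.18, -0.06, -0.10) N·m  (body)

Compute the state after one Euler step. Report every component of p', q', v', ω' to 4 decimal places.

p' = (-2.4120, 0.8920, 2.9840)
q' = (0.6749, -0.1962, -0.4999, -0.5061)
v' = (-0.5600, -0.4467, -0.7920)
ω' = (-0.4210, -0.9109, -1.0268)

new position p' = (-2.4120, 0.8920, 2.9840)
v + (F/m)dt = (-0.5600, -0.4467, -0.7920)
precession coupling ω×(Iω) = (-0.0540, 0.0160, 0.0072)
angular accel α = (-1.0500, -0.5429, -1.3400)
new body rate ω' = (-0.4210, -0.9109, -1.0268)
2q̇ = q⊗(0,ω) = (-1.0210271, -0.2293949, -0.6109589, -0.7082447)
q + ½dt·q⊗(0,ω), renormalized = (0.6749, -0.1962, -0.4999, -0.5061)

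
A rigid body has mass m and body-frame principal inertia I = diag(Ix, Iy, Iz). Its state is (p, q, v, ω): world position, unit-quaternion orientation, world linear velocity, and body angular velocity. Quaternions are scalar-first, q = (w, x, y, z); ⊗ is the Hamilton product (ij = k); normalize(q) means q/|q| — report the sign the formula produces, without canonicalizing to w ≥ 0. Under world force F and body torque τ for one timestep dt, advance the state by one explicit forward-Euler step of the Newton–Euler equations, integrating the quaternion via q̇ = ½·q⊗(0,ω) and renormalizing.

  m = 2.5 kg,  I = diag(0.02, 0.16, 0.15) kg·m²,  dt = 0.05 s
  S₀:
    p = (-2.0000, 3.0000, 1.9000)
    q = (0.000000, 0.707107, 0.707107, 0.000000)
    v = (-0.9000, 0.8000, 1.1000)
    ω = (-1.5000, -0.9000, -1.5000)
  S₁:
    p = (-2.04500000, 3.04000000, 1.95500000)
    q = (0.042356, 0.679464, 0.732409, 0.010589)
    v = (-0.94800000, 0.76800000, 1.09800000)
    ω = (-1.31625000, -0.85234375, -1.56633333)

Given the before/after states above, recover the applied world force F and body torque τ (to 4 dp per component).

F = (-2.4000, -1.6000, -0.1000)
τ = (0.0600, -0.1400, -0.0100)

Δv = v₁−v₀ = (-0.04800000, -0.03200000, -0.00200000)
applied force F = (-2.4000, -1.6000, -0.1000)
rate change Δω = (0.18375000, 0.04765625, -0.06633333)
gyro term ω₀×Iω₀ = (-0.0135, -0.2925, 0.1890)
τ = I·(Δω/dt) + ω₀×(Iω₀) = (0.0600, -0.1400, -0.0100)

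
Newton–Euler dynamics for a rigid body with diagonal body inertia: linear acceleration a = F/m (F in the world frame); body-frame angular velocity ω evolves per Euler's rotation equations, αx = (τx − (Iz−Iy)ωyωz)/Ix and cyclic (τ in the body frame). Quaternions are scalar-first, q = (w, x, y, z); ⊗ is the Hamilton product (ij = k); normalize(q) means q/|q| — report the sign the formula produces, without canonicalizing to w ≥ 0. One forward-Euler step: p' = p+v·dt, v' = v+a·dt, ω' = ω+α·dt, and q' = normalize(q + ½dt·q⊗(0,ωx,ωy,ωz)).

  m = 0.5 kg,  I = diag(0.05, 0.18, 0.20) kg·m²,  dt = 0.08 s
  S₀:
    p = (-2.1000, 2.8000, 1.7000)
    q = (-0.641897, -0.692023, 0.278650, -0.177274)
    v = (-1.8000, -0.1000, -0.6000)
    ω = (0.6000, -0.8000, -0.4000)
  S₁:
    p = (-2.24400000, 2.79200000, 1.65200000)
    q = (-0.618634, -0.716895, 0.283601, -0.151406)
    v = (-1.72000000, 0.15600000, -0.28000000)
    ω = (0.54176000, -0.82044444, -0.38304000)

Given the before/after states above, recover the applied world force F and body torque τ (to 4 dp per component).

velocity change Δv = (0.08000000, 0.25600000, 0.32000000)
applied force F = (0.5000, 1.6000, 2.0000)
ω₁ − ω₀ = (-0.05824000, -0.02044444, 0.01696000)
applied torque τ = (-0.0300, -0.0100, -0.0200)

F = (0.5000, 1.6000, 2.0000)
τ = (-0.0300, -0.0100, -0.0200)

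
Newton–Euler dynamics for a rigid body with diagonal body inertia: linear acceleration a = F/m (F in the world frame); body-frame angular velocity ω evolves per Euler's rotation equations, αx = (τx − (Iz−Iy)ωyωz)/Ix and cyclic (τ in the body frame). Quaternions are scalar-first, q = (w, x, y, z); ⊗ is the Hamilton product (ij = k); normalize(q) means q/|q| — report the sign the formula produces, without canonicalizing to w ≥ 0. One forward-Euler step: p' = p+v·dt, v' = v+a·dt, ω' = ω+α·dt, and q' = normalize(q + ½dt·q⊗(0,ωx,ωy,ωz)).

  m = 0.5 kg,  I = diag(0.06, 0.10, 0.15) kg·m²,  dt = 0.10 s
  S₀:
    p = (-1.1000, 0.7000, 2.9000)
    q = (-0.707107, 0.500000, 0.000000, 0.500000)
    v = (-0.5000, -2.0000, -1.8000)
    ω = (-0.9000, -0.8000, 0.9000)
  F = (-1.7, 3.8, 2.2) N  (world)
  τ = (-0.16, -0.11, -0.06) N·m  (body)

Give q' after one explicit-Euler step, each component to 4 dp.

q' = (-0.7051, 0.5503, -0.0167, 0.4469)

Hamilton product q⊗(0,ω) = (0.0000000, 1.0363963, -0.3343144, -1.0363963)
q + ½dt·q⊗(0,ω), renormalized = (-0.7051, 0.5503, -0.0167, 0.4469)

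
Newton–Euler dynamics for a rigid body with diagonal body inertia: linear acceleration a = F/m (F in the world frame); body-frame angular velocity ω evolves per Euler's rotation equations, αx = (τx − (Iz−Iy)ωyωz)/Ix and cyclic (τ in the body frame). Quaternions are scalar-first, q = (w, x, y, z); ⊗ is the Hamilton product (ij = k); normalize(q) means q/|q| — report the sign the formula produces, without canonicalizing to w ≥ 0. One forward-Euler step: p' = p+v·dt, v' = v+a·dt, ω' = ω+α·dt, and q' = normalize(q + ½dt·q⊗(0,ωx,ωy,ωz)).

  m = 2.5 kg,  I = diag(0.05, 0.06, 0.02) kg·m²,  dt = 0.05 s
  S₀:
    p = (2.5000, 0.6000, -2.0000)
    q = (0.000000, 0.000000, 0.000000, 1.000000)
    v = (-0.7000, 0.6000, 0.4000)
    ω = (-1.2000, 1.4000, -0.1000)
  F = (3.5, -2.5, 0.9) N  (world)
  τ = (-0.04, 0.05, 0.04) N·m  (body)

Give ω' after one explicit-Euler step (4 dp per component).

α = I⁻¹(τ − ω×Iω) = (-0.9120, 0.7733, 2.8400)
ω' = ω + α·dt = (-1.2456, 1.4387, 0.0420)

ω' = (-1.2456, 1.4387, 0.0420)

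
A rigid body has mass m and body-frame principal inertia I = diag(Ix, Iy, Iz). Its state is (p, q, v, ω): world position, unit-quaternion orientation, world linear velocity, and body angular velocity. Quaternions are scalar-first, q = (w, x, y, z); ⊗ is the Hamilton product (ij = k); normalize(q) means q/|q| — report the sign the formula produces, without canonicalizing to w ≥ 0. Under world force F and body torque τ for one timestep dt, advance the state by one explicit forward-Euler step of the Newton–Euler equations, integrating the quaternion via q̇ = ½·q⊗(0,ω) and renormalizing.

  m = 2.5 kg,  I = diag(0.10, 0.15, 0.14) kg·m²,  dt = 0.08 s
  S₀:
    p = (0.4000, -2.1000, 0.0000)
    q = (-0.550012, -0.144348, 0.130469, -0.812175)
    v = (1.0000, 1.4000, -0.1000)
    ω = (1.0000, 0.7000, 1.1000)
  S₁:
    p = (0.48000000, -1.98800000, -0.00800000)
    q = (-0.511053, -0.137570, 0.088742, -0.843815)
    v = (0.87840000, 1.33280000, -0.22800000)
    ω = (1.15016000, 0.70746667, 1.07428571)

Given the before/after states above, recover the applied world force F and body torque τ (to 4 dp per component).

F = (-3.8000, -2.1000, -4.0000)
τ = (0.1800, -0.0300, -0.0100)

Δv = v₁−v₀ = (-0.12160000, -0.06720000, -0.12800000)
F = m·Δv/dt = (-3.8000, -2.1000, -4.0000)
ω₁ − ω₀ = (0.15016000, 0.00746667, -0.02571429)
ω₀×(Iω₀) = (-0.0077, -0.0440, 0.0350)
τ = I·(Δω/dt) + ω₀×(Iω₀) = (0.1800, -0.0300, -0.0100)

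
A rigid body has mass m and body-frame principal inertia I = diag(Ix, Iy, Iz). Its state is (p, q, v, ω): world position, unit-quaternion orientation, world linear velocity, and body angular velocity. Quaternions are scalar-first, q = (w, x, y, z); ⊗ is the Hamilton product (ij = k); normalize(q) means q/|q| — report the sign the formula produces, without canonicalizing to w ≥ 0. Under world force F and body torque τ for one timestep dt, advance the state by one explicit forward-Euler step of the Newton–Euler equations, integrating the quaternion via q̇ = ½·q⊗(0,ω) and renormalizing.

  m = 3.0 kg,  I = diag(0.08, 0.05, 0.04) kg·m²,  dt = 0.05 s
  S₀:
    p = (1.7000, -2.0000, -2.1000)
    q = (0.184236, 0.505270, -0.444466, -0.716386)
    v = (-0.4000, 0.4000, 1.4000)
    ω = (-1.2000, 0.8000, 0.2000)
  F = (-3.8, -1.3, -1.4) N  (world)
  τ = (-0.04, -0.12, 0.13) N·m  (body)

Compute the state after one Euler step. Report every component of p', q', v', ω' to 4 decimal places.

ω×(Iω) gyroscopic = (-0.0016, -0.0096, 0.0288)
α = I⁻¹(τ − ω×Iω) = (-0.4800, -2.2080, 2.5300)
ω' = ω + α·dt = (-1.2240, 0.6896, 0.3265)
2q̇ = q⊗(0,ω) = (1.1051740, 0.2631324, 0.9059980, -0.0922960)
q' = normalize(q + ½dt·q⊗(0,ω)) = (0.2117, 0.5115, -0.4215, -0.7182)
linear accel F/m = (-1.2667, -0.4333, -0.4667)
p' = p + v·dt = (1.6800, -1.9800, -2.0300)
new velocity v' = (-0.4633, 0.3783, 1.3767)

p' = (1.6800, -1.9800, -2.0300)
q' = (0.2117, 0.5115, -0.4215, -0.7182)
v' = (-0.4633, 0.3783, 1.3767)
ω' = (-1.2240, 0.6896, 0.3265)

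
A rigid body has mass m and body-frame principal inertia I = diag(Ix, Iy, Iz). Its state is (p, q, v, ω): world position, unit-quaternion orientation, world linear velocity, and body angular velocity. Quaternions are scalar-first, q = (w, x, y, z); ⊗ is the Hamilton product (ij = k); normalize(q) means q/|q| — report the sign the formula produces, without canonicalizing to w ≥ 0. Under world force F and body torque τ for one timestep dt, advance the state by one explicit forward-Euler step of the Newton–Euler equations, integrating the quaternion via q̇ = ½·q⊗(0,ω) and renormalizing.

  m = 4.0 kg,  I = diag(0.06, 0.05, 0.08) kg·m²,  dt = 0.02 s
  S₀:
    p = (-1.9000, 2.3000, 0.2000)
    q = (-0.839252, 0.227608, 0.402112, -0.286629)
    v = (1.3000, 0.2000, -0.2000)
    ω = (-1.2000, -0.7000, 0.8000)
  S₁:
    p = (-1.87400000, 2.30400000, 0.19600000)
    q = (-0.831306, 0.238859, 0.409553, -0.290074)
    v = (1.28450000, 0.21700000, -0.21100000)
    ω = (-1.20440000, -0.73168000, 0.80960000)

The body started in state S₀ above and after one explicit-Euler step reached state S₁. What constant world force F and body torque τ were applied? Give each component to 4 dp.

F = (-3.1000, 3.4000, -2.2000)
τ = (-0.0300, -0.0600, 0.0300)

v₁ − v₀ = (-0.01550000, 0.01700000, -0.01100000)
F = m·Δv/dt = (-3.1000, 3.4000, -2.2000)
ω₁ − ω₀ = (-0.00440000, -0.03168000, 0.00960000)
gyro term ω₀×Iω₀ = (-0.0168, 0.0192, -0.0084)
applied torque τ = (-0.0300, -0.0600, 0.0300)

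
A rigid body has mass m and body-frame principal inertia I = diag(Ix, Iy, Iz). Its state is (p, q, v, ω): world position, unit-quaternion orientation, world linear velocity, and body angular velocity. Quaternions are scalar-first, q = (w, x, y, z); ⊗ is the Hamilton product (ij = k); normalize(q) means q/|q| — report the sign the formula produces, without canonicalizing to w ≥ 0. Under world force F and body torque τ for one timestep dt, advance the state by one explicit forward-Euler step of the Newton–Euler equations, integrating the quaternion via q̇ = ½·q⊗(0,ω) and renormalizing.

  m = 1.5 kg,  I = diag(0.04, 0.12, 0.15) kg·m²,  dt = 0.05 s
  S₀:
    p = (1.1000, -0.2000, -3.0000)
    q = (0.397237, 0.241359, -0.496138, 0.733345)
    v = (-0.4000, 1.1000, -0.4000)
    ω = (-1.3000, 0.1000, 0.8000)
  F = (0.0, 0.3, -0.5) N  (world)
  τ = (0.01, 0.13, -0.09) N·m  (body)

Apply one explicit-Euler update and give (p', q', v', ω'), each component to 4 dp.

p' = (1.0800, -0.1450, -3.0200)
q' = (0.3914, 0.2165, -0.5234, 0.7252)
v' = (-0.4000, 1.1100, -0.4167)
ω' = (-1.2905, 0.1065, 0.7735)

precession coupling ω×(Iω) = (0.0024, 0.1144, -0.0104)
(τ − ω×Iω)/I = (0.1900, 0.1300, -0.5307)
new body rate ω' = (-1.2905, 0.1065, 0.7735)
q⊗(0,ω) = (-0.2232955, -0.9866530, -1.1067120, -0.3030539)
updated quaternion q' = (0.3914, 0.2165, -0.5234, 0.7252)
p + v·dt = (1.0800, -0.1450, -3.0200)
v + (F/m)dt = (-0.4000, 1.1100, -0.4167)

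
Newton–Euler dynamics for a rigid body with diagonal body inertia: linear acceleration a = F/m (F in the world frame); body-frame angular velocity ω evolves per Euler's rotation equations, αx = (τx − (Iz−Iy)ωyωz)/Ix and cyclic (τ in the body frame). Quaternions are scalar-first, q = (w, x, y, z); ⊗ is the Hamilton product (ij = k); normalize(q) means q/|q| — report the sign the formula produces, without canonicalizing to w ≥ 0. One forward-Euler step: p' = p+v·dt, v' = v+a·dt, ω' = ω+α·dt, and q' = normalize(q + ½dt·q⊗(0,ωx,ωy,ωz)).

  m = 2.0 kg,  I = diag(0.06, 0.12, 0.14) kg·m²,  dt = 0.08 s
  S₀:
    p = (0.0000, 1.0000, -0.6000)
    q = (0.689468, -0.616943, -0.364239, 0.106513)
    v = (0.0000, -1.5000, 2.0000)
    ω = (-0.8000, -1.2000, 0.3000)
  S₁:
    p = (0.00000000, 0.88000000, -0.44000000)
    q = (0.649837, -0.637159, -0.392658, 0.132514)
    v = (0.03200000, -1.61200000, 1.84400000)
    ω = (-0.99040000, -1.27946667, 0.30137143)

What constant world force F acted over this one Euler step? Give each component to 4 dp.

F = (0.8000, -2.8000, -3.9000)

v₁ − v₀ = (0.03200000, -0.11200000, -0.15600000)
m·(v₁−v₀)/dt = (0.8000, -2.8000, -3.9000)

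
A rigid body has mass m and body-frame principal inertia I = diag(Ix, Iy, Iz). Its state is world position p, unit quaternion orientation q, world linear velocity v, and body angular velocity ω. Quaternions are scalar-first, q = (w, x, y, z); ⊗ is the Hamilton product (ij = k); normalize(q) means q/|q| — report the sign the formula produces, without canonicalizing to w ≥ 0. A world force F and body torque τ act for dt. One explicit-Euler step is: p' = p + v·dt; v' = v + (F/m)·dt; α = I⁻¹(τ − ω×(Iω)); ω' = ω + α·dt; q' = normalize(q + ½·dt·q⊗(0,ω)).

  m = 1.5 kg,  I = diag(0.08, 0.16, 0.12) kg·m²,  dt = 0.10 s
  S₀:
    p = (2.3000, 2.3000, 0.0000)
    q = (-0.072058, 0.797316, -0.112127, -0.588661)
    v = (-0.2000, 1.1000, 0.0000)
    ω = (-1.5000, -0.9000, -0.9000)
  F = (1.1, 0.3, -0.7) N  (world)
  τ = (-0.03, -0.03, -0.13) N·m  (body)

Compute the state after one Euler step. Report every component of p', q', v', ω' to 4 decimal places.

(τ − ω×Iω)/I = (0.0300, 0.1500, -1.9833)
ω' = ω + α·dt = (-1.4970, -0.8850, -1.0983)
q⊗(0,ω) = (0.5652648, -0.3207936, 1.6654281, -0.8209227)
q' = normalize(q + ½dt·q⊗(0,ω)) = (-0.0436, 0.7775, -0.0287, -0.6267)
a = F/m = (0.7333, 0.2000, -0.4667)
p + v·dt = (2.2800, 2.4100, 0.0000)
v + (F/m)dt = (-0.1267, 1.1200, -0.0467)

p' = (2.2800, 2.4100, 0.0000)
q' = (-0.0436, 0.7775, -0.0287, -0.6267)
v' = (-0.1267, 1.1200, -0.0467)
ω' = (-1.4970, -0.8850, -1.0983)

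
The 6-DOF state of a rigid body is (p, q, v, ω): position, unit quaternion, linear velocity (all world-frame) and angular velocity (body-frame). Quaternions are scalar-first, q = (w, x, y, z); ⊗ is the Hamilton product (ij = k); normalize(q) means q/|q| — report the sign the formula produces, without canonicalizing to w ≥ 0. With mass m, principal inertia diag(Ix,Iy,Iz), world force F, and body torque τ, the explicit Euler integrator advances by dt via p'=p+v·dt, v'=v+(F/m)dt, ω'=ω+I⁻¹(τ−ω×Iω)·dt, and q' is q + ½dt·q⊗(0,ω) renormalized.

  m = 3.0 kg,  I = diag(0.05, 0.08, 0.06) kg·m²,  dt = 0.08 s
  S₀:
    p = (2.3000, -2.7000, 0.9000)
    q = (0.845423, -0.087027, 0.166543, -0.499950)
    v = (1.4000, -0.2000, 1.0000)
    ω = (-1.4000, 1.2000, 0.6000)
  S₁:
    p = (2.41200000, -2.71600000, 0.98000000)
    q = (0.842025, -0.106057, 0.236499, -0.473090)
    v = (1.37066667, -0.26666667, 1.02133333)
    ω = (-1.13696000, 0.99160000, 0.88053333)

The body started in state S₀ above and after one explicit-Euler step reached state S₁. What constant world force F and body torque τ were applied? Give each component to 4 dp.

Δv = v₁−v₀ = (-0.02933333, -0.06666667, 0.02133333)
F = m·Δv/dt = (-1.1000, -2.5000, 0.8000)
ω₁ − ω₀ = (0.26304000, -0.20840000, 0.28053333)
precession coupling = (-0.0144, 0.0084, -0.0504)
τ = I·(Δω/dt) + ω₀×(Iω₀) = (0.1500, -0.2000, 0.1600)

F = (-1.1000, -2.5000, 0.8000)
τ = (0.1500, -0.2000, 0.1600)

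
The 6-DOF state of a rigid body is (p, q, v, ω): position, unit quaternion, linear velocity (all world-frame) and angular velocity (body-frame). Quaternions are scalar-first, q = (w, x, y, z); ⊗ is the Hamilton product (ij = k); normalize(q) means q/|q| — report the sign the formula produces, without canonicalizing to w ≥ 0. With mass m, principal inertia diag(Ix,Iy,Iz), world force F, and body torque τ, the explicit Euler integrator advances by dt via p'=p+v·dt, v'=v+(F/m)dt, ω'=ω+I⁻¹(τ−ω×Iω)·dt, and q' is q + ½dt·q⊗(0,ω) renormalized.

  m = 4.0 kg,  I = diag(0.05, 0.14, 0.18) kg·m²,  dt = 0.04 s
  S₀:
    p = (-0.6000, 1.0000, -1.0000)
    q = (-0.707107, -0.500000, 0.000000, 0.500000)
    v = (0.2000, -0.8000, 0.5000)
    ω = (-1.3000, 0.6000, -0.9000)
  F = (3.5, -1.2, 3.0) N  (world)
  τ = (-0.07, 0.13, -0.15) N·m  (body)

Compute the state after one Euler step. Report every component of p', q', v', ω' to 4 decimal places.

linear accel F/m = (0.8750, -0.3000, 0.7500)
p + v·dt = (-0.5920, 0.9680, -0.9800)
v + (F/m)dt = (0.2350, -0.8120, 0.5300)
precession coupling ω×(Iω) = (-0.0216, -0.1521, -0.0702)
angular accel α = (-0.9680, 2.0150, -0.4433)
ω + α·dt = (-1.3387, 0.6806, -0.9177)
Hamilton product q⊗(0,ω) = (-0.2000000, 0.6192391, -1.5242642, 0.3363963)
q + ½dt·q⊗(0,ω), renormalized = (-0.7107, -0.4873, -0.0305, 0.5064)

p' = (-0.5920, 0.9680, -0.9800)
q' = (-0.7107, -0.4873, -0.0305, 0.5064)
v' = (0.2350, -0.8120, 0.5300)
ω' = (-1.3387, 0.6806, -0.9177)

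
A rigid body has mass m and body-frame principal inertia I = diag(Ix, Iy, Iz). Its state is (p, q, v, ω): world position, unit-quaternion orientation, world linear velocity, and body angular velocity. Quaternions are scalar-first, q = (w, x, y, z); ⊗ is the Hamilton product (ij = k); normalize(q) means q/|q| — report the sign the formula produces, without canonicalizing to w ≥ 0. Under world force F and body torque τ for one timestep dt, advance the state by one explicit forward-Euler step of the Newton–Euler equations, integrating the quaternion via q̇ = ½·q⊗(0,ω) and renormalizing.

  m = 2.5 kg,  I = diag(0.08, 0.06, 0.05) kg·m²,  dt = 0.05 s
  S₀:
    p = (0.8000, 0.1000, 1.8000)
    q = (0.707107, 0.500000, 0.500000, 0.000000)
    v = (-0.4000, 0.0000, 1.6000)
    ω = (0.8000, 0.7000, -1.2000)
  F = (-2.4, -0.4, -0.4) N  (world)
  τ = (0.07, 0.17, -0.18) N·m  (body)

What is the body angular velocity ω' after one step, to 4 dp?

ω×(Iω) gyroscopic = (0.0084, -0.0288, -0.0112)
angular accel α = (0.7700, 3.3133, -3.3760)
ω' = ω + α·dt = (0.8385, 0.8657, -1.3688)

ω' = (0.8385, 0.8657, -1.3688)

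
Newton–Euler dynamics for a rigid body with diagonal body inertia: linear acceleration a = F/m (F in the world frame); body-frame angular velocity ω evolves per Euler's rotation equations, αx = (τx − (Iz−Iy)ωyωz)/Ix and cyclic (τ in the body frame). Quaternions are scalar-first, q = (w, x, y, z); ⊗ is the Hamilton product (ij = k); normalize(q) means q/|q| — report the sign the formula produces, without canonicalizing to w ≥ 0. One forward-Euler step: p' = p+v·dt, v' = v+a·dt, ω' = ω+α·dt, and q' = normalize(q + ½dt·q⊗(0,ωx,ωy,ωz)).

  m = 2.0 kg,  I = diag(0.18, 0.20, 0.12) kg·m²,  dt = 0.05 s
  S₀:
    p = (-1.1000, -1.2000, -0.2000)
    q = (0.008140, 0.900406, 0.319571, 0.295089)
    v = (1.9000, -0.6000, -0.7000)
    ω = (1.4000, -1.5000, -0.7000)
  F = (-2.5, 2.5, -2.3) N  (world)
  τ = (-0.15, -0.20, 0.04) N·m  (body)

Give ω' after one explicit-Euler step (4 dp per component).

ω' = (1.3817, -1.5353, -0.6658)

ω×(Iω) gyroscopic = (-0.0840, -0.0588, -0.0420)
(τ − ω×Iω)/I = (-0.3667, -0.7060, 0.6833)
ω + α·dt = (1.3817, -1.5353, -0.6658)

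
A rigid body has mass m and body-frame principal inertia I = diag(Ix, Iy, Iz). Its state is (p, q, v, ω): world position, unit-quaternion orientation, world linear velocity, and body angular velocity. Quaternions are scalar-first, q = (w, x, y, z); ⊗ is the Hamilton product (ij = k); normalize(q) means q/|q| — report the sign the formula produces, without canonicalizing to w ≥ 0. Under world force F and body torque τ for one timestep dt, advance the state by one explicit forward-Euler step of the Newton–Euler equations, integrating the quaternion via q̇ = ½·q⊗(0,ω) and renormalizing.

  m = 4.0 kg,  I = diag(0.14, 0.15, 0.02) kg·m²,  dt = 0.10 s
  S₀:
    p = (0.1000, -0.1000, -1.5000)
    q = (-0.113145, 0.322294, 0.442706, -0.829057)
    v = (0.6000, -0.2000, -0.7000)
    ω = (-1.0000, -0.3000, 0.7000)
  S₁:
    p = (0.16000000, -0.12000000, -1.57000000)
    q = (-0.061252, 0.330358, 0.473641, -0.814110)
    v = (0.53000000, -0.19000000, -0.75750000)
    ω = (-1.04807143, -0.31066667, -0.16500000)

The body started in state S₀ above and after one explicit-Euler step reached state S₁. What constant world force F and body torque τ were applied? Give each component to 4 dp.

rate change Δω = (-0.04807143, -0.01066667, -0.86500000)
gyro term ω₀×Iω₀ = (0.0273, -0.0840, 0.0030)
τ = I·(Δω/dt) + ω₀×(Iω₀) = (-0.0400, -0.1000, -0.1700)
Δv = v₁−v₀ = (-0.07000000, 0.01000000, -0.05750000)
applied force F = (-2.8000, 0.4000, -2.3000)

F = (-2.8000, 0.4000, -2.3000)
τ = (-0.0400, -0.1000, -0.1700)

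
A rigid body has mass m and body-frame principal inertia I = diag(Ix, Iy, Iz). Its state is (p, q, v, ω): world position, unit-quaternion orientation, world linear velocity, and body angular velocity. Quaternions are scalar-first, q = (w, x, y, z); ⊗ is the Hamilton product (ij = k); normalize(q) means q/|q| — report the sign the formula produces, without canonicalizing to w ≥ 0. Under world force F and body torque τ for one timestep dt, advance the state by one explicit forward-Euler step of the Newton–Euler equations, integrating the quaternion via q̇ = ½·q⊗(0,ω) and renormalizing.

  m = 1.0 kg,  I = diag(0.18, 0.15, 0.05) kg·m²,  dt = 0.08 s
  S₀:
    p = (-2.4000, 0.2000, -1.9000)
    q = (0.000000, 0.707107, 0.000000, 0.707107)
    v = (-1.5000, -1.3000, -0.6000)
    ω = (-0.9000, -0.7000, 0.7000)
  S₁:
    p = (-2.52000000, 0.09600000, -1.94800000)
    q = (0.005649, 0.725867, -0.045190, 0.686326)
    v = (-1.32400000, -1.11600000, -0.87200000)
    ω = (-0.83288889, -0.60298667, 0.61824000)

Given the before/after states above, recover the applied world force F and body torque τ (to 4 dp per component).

Δv = v₁−v₀ = (0.17600000, 0.18400000, -0.27200000)
m·(v₁−v₀)/dt = (2.2000, 2.3000, -3.4000)
ω₁ − ω₀ = (0.06711111, 0.09701333, -0.08176000)
applied torque τ = (0.2000, 0.1000, -0.0700)

F = (2.2000, 2.3000, -3.4000)
τ = (0.2000, 0.1000, -0.0700)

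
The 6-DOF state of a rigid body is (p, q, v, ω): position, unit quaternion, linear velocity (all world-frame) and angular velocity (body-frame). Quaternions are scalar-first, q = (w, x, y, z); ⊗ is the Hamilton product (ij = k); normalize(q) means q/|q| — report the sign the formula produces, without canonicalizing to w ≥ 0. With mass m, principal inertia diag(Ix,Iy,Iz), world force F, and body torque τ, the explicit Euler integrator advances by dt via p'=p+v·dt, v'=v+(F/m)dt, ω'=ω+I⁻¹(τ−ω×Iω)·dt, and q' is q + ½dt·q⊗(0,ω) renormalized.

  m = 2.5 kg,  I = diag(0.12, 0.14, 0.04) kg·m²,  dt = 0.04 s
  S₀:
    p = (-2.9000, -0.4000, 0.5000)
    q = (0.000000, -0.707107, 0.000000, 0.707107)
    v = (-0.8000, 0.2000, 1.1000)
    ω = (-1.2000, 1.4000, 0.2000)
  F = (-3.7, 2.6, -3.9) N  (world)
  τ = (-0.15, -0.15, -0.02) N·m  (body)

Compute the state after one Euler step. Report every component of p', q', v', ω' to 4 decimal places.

a = F/m = (-1.4800, 1.0400, -1.5600)
p + v·dt = (-2.9320, -0.3920, 0.5440)
v + (F/m)dt = (-0.8592, 0.2416, 1.0376)
gyro term ω×Iω = (-0.0280, -0.0192, -0.0336)
(τ − ω×Iω)/I = (-1.0167, -0.9343, 0.3400)
new body rate ω' = (-1.2407, 1.3626, 0.2136)
2q̇ = q⊗(0,ω) = (-0.9899498, -0.9899498, -0.7071070, -0.9899498)
updated quaternion q' = (-0.0198, -0.7264, -0.0141, 0.6868)

p' = (-2.9320, -0.3920, 0.5440)
q' = (-0.0198, -0.7264, -0.0141, 0.6868)
v' = (-0.8592, 0.2416, 1.0376)
ω' = (-1.2407, 1.3626, 0.2136)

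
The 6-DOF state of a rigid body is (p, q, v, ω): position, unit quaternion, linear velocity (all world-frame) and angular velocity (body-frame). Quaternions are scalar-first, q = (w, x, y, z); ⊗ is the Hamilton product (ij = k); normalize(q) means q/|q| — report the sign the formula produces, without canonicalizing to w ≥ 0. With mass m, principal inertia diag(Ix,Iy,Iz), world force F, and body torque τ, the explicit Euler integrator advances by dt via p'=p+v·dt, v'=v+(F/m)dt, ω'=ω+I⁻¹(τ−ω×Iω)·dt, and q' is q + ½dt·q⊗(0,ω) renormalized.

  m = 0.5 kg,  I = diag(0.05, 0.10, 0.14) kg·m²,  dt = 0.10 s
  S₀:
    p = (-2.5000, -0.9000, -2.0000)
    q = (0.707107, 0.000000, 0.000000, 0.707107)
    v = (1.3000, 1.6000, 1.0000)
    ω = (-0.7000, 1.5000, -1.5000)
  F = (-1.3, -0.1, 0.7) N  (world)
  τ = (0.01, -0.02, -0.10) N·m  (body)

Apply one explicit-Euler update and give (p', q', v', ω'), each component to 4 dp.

(τ − ω×Iω)/I = (2.0000, 0.7450, -0.3393)
ω + α·dt = (-0.5000, 1.5745, -1.5339)
q⊗(0,ω) = (1.0606605, -1.5556354, 0.5656856, -1.0606605)
q + ½dt·q⊗(0,ω), renormalized = (0.7554, -0.0773, 0.0281, 0.6500)
a = (-2.6000, -0.2000, 1.4000)
p' = p + v·dt = (-2.3700, -0.7400, -1.9000)
v' = v + a·dt = (1.0400, 1.5800, 1.1400)

p' = (-2.3700, -0.7400, -1.9000)
q' = (0.7554, -0.0773, 0.0281, 0.6500)
v' = (1.0400, 1.5800, 1.1400)
ω' = (-0.5000, 1.5745, -1.5339)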